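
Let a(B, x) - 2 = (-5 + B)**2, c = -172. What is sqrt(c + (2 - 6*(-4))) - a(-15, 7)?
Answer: -402 + I*sqrt(146) ≈ -402.0 + 12.083*I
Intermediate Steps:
a(B, x) = 2 + (-5 + B)**2
sqrt(c + (2 - 6*(-4))) - a(-15, 7) = sqrt(-172 + (2 - 6*(-4))) - (2 + (-5 - 15)**2) = sqrt(-172 + (2 + 24)) - (2 + (-20)**2) = sqrt(-172 + 26) - (2 + 400) = sqrt(-146) - 1*402 = I*sqrt(146) - 402 = -402 + I*sqrt(146)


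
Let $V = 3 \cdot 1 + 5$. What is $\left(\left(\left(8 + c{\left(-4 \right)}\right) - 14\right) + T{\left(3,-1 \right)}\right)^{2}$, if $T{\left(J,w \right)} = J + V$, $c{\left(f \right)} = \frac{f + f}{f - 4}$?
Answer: $36$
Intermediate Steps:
$V = 8$ ($V = 3 + 5 = 8$)
$c{\left(f \right)} = \frac{2 f}{-4 + f}$
$T{\left(J,w \right)} = 8 + J$ ($T{\left(J,w \right)} = J + 8 = 8 + J$)
$\left(\left(\left(8 + c{\left(-4 \right)}\right) - 14\right) + T{\left(3,-1 \right)}\right)^{2} = \left(\left(\left(8 + 2 \left(-4\right) \frac{1}{-4 - 4}\right) - 14\right) + \left(8 + 3\right)\right)^{2} = \left(\left(\left(8 + 2 \left(-4\right) \frac{1}{-8}\right) - 14\right) + 11\right)^{2} = \left(\left(\left(8 + 2 \left(-4\right) \left(- \frac{1}{8}\right)\right) - 14\right) + 11\right)^{2} = \left(\left(\left(8 + 1\right) - 14\right) + 11\right)^{2} = \left(\left(9 - 14\right) + 11\right)^{2} = \left(-5 + 11\right)^{2} = 6^{2} = 36$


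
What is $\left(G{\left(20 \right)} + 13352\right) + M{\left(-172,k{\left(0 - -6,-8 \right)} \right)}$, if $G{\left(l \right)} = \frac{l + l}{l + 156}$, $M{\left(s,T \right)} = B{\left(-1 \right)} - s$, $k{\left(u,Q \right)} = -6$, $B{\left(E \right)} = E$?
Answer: $\frac{297511}{22} \approx 13523.0$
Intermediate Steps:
$M{\left(s,T \right)} = -1 - s$
$G{\left(l \right)} = \frac{2 l}{156 + l}$
$\left(G{\left(20 \right)} + 13352\right) + M{\left(-172,k{\left(0 - -6,-8 \right)} \right)} = \left(2 \cdot 20 \frac{1}{156 + 20} + 13352\right) - -171 = \left(2 \cdot 20 \cdot \frac{1}{176} + 13352\right) + \left(-1 + 172\right) = \left(2 \cdot 20 \cdot \frac{1}{176} + 13352\right) + 171 = \left(\frac{5}{22} + 13352\right) + 171 = \frac{293749}{22} + 171 = \frac{297511}{22}$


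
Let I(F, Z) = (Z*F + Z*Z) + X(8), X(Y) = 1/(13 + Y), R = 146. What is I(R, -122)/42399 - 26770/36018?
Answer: -482408974/593882793 ≈ -0.81230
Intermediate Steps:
I(F, Z) = 1/21 + Z**2 + F*Z (I(F, Z) = (Z*F + Z*Z) + 1/(13 + 8) = (F*Z + Z**2) + 1/21 = (Z**2 + F*Z) + 1/21 = 1/21 + Z**2 + F*Z)
I(R, -122)/42399 - 26770/36018 = (1/21 + (-122)**2 + 146*(-122))/42399 - 26770/36018 = (1/21 + 14884 - 17812)*(1/42399) - 26770*1/36018 = -61487/21*1/42399 - 13385/18009 = -61487/890379 - 13385/18009 = -482408974/593882793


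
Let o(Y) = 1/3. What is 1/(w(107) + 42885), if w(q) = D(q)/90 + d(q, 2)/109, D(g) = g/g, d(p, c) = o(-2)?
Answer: 9810/420701989 ≈ 2.3318e-5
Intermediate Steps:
o(Y) = ⅓ (o(Y) = 1*(⅓) = ⅓)
d(p, c) = ⅓
D(g) = 1
w(q) = 139/9810 (w(q) = 1/90 + (⅓)/109 = 1*(1/90) + (⅓)*(1/109) = 1/90 + 1/327 = 139/9810)
1/(w(107) + 42885) = 1/(139/9810 + 42885) = 1/(420701989/9810) = 9810/420701989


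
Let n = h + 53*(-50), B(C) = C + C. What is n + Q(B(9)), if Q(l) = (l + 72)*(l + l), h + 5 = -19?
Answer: 566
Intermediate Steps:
h = -24 (h = -5 - 19 = -24)
B(C) = 2*C
Q(l) = 2*l*(72 + l) (Q(l) = (72 + l)*(2*l) = 2*l*(72 + l))
n = -2674 (n = -24 + 53*(-50) = -24 - 2650 = -2674)
n + Q(B(9)) = -2674 + 2*(2*9)*(72 + 2*9) = -2674 + 2*18*(72 + 18) = -2674 + 2*18*90 = -2674 + 3240 = 566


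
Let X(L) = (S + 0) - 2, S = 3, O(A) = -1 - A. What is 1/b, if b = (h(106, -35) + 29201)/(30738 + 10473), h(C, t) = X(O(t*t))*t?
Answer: 13737/9722 ≈ 1.4130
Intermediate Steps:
X(L) = 1 (X(L) = (3 + 0) - 2 = 3 - 2 = 1)
h(C, t) = t (h(C, t) = 1*t = t)
b = 9722/13737 (b = (-35 + 29201)/(30738 + 10473) = 29166/41211 = 29166*(1/41211) = 9722/13737 ≈ 0.70772)
1/b = 1/(9722/13737) = 13737/9722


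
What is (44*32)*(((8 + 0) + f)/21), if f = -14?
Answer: -2816/7 ≈ -402.29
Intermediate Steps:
(44*32)*(((8 + 0) + f)/21) = (44*32)*(((8 + 0) - 14)/21) = 1408*((8 - 14)*(1/21)) = 1408*(-6*1/21) = 1408*(-2/7) = -2816/7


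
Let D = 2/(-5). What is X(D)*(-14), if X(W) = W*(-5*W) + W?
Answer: 84/5 ≈ 16.800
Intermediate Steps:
D = -⅖ (D = 2*(-⅕) = -⅖ ≈ -0.40000)
X(W) = W - 5*W² (X(W) = -5*W² + W = W - 5*W²)
X(D)*(-14) = -2*(1 - 5*(-⅖))/5*(-14) = -2*(1 + 2)/5*(-14) = -⅖*3*(-14) = -6/5*(-14) = 84/5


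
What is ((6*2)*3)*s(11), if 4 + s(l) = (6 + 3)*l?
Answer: 3420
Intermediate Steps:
s(l) = -4 + 9*l (s(l) = -4 + (6 + 3)*l = -4 + 9*l)
((6*2)*3)*s(11) = ((6*2)*3)*(-4 + 9*11) = (12*3)*(-4 + 99) = 36*95 = 3420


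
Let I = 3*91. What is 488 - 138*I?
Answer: -37186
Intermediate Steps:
I = 273
488 - 138*I = 488 - 138*273 = 488 - 37674 = -37186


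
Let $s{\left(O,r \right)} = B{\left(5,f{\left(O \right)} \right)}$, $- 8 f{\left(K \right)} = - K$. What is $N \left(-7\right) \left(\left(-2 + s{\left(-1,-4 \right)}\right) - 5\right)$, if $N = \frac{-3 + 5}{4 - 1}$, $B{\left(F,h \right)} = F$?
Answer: $\frac{28}{3} \approx 9.3333$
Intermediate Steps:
$f{\left(K \right)} = \frac{K}{8}$ ($f{\left(K \right)} = - \frac{\left(-1\right) K}{8} = \frac{K}{8}$)
$N = \frac{2}{3} \approx 0.66667$
$s{\left(O,r \right)} = 5$
$N \left(-7\right) \left(\left(-2 + s{\left(-1,-4 \right)}\right) - 5\right) = \frac{2}{3} \left(-7\right) \left(\left(-2 + 5\right) - 5\right) = - \frac{14 \left(3 - 5\right)}{3} = \left(- \frac{14}{3}\right) \left(-2\right) = \frac{28}{3}$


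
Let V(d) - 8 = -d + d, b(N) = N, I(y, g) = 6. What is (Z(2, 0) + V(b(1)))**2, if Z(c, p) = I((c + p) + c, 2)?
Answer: 196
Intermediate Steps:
V(d) = 8 (V(d) = 8 + (-d + d) = 8 + 0 = 8)
Z(c, p) = 6
(Z(2, 0) + V(b(1)))**2 = (6 + 8)**2 = 14**2 = 196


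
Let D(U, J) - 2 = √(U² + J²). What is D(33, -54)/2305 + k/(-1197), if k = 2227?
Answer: -5130841/2759085 + 3*√445/2305 ≈ -1.8322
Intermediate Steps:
D(U, J) = 2 + √(J² + U²) (D(U, J) = 2 + √(U² + J²) = 2 + √(J² + U²))
D(33, -54)/2305 + k/(-1197) = (2 + √((-54)² + 33²))/2305 + 2227/(-1197) = (2 + √(2916 + 1089))*(1/2305) + 2227*(-1/1197) = (2 + √4005)*(1/2305) - 2227/1197 = (2 + 3*√445)*(1/2305) - 2227/1197 = (2/2305 + 3*√445/2305) - 2227/1197 = -5130841/2759085 + 3*√445/2305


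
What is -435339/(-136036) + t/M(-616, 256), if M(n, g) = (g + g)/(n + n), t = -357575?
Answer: 936382632187/1088288 ≈ 8.6042e+5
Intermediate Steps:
M(n, g) = g/n (M(n, g) = (2*g)/((2*n)) = (2*g)*(1/(2*n)) = g/n)
-435339/(-136036) + t/M(-616, 256) = -435339/(-136036) - 357575/(256/(-616)) = -435339*(-1/136036) - 357575/(256*(-1/616)) = 435339/136036 - 357575/(-32/77) = 435339/136036 - 357575*(-77/32) = 435339/136036 + 27533275/32 = 936382632187/1088288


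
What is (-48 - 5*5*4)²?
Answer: 21904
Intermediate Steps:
(-48 - 5*5*4)² = (-48 - 25*4)² = (-48 - 100)² = (-148)² = 21904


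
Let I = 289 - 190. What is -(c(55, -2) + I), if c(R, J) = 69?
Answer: -168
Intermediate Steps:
I = 99
-(c(55, -2) + I) = -(69 + 99) = -1*168 = -168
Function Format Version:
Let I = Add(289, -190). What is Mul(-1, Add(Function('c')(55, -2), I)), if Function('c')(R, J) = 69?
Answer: -168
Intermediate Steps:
I = 99
Mul(-1, Add(Function('c')(55, -2), I)) = Mul(-1, Add(69, 99)) = Mul(-1, 168) = -168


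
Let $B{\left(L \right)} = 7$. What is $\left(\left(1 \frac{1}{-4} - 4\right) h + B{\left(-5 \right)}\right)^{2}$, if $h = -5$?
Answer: $\frac{12769}{16} \approx 798.06$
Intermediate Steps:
$\left(\left(1 \frac{1}{-4} - 4\right) h + B{\left(-5 \right)}\right)^{2} = \left(\left(1 \frac{1}{-4} - 4\right) \left(-5\right) + 7\right)^{2} = \left(\left(1 \left(- \frac{1}{4}\right) - 4\right) \left(-5\right) + 7\right)^{2} = \left(\left(- \frac{1}{4} - 4\right) \left(-5\right) + 7\right)^{2} = \left(\left(- \frac{17}{4}\right) \left(-5\right) + 7\right)^{2} = \left(\frac{85}{4} + 7\right)^{2} = \left(\frac{113}{4}\right)^{2} = \frac{12769}{16}$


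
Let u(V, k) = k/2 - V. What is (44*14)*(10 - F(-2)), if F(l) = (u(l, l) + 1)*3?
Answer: 2464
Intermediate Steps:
u(V, k) = k/2 - V (u(V, k) = k*(½) - V = k/2 - V)
F(l) = 3 - 3*l/2 (F(l) = ((l/2 - l) + 1)*3 = (-l/2 + 1)*3 = (1 - l/2)*3 = 3 - 3*l/2)
(44*14)*(10 - F(-2)) = (44*14)*(10 - (3 - 3/2*(-2))) = 616*(10 - (3 + 3)) = 616*(10 - 1*6) = 616*(10 - 6) = 616*4 = 2464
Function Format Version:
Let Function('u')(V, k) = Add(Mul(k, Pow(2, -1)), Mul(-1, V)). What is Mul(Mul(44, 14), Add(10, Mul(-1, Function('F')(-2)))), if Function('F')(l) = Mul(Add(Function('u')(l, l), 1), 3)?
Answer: 2464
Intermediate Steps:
Function('u')(V, k) = Add(Mul(Rational(1, 2), k), Mul(-1, V)) (Function('u')(V, k) = Add(Mul(k, Rational(1, 2)), Mul(-1, V)) = Add(Mul(Rational(1, 2), k), Mul(-1, V)))
Function('F')(l) = Add(3, Mul(Rational(-3, 2), l)) (Function('F')(l) = Mul(Add(Add(Mul(Rational(1, 2), l), Mul(-1, l)), 1), 3) = Mul(Add(Mul(Rational(-1, 2), l), 1), 3) = Mul(Add(1, Mul(Rational(-1, 2), l)), 3) = Add(3, Mul(Rational(-3, 2), l)))
Mul(Mul(44, 14), Add(10, Mul(-1, Function('F')(-2)))) = Mul(Mul(44, 14), Add(10, Mul(-1, Add(3, Mul(Rational(-3, 2), -2))))) = Mul(616, Add(10, Mul(-1, Add(3, 3)))) = Mul(616, Add(10, Mul(-1, 6))) = Mul(616, Add(10, -6)) = Mul(616, 4) = 2464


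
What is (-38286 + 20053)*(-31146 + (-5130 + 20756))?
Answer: 282976160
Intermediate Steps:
(-38286 + 20053)*(-31146 + (-5130 + 20756)) = -18233*(-31146 + 15626) = -18233*(-15520) = 282976160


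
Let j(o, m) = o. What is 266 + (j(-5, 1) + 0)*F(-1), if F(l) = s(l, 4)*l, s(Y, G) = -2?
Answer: 256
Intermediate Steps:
F(l) = -2*l
266 + (j(-5, 1) + 0)*F(-1) = 266 + (-5 + 0)*(-2*(-1)) = 266 - 5*2 = 266 - 10 = 256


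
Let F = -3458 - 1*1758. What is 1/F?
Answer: -1/5216 ≈ -0.00019172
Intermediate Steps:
F = -5216 (F = -3458 - 1758 = -5216)
1/F = 1/(-5216) = -1/5216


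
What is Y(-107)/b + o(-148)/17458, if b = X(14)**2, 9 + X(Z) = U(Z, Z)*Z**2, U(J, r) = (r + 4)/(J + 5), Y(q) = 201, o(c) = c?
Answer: -66851419/32790340107 ≈ -0.0020388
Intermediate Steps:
U(J, r) = (4 + r)/(5 + J)
X(Z) = -9 + Z**2*(4 + Z)/(5 + Z) (X(Z) = -9 + ((4 + Z)/(5 + Z))*Z**2 = -9 + Z**2*(4 + Z)/(5 + Z))
b = 11269449/361 (b = ((-45 - 9*14 + 14**2*(4 + 14))/(5 + 14))**2 = ((-45 - 126 + 196*18)/19)**2 = ((-45 - 126 + 3528)/19)**2 = ((1/19)*3357)**2 = (3357/19)**2 = 11269449/361 ≈ 31217.)
Y(-107)/b + o(-148)/17458 = 201/(11269449/361) - 148/17458 = 201*(361/11269449) - 148*1/17458 = 24187/3756483 - 74/8729 = -66851419/32790340107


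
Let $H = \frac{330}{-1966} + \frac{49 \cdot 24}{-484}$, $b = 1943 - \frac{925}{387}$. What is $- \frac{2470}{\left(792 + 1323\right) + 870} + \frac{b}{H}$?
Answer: $- \frac{17795980352554}{23794475571} \approx -747.9$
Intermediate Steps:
$b = \frac{751016}{387}$ ($b = 1943 - 925 \cdot \frac{1}{387} = 1943 - \frac{925}{387} = \frac{751016}{387} \approx 1940.6$)
$H = - \frac{308967}{118943}$ ($H = 330 \left(- \frac{1}{1966}\right) + 1176 \left(- \frac{1}{484}\right) = - \frac{165}{983} - \frac{294}{121} = - \frac{308967}{118943} \approx -2.5976$)
$- \frac{2470}{\left(792 + 1323\right) + 870} + \frac{b}{H} = - \frac{2470}{\left(792 + 1323\right) + 870} + \frac{751016}{387 \left(- \frac{308967}{118943}\right)} = - \frac{2470}{2115 + 870} + \frac{751016}{387} \left(- \frac{118943}{308967}\right) = - \frac{2470}{2985} - \frac{89328096088}{119570229} = \left(-2470\right) \frac{1}{2985} - \frac{89328096088}{119570229} = - \frac{494}{597} - \frac{89328096088}{119570229} = - \frac{17795980352554}{23794475571}$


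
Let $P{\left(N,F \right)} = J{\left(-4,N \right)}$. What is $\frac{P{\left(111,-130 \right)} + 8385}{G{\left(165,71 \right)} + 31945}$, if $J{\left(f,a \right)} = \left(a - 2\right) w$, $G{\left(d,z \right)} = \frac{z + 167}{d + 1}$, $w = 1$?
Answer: $\frac{11371}{42767} \approx 0.26588$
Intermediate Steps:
$G{\left(d,z \right)} = \frac{167 + z}{1 + d}$
$J{\left(f,a \right)} = -2 + a$ ($J{\left(f,a \right)} = \left(a - 2\right) 1 = \left(-2 + a\right) 1 = -2 + a$)
$P{\left(N,F \right)} = -2 + N$
$\frac{P{\left(111,-130 \right)} + 8385}{G{\left(165,71 \right)} + 31945} = \frac{\left(-2 + 111\right) + 8385}{\frac{167 + 71}{1 + 165} + 31945} = \frac{109 + 8385}{\frac{1}{166} \cdot 238 + 31945} = \frac{8494}{\frac{1}{166} \cdot 238 + 31945} = \frac{8494}{\frac{119}{83} + 31945} = \frac{8494}{\frac{2651554}{83}} = 8494 \cdot \frac{83}{2651554} = \frac{11371}{42767}$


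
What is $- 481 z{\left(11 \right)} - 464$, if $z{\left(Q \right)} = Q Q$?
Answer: $-58665$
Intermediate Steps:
$z{\left(Q \right)} = Q^{2}$
$- 481 z{\left(11 \right)} - 464 = - 481 \cdot 11^{2} - 464 = \left(-481\right) 121 - 464 = -58201 - 464 = -58665$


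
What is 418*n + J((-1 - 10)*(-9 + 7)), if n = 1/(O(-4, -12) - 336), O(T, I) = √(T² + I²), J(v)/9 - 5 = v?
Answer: 851700/3523 - 209*√10/14092 ≈ 241.71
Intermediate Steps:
J(v) = 45 + 9*v
O(T, I) = √(I² + T²)
n = 1/(-336 + 4*√10) (n = 1/(√((-12)² + (-4)²) - 336) = 1/(√(144 + 16) - 336) = 1/(√160 - 336) = 1/(4*√10 - 336) = 1/(-336 + 4*√10) ≈ -0.0030926)
418*n + J((-1 - 10)*(-9 + 7)) = 418*(-21/7046 - √10/28184) + (45 + 9*((-1 - 10)*(-9 + 7))) = (-4389/3523 - 209*√10/14092) + (45 + 9*(-11*(-2))) = (-4389/3523 - 209*√10/14092) + (45 + 9*22) = (-4389/3523 - 209*√10/14092) + (45 + 198) = (-4389/3523 - 209*√10/14092) + 243 = 851700/3523 - 209*√10/14092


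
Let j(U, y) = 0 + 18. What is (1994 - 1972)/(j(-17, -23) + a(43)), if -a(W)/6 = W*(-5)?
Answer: 11/654 ≈ 0.016820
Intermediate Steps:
j(U, y) = 18
a(W) = 30*W (a(W) = -6*W*(-5) = -(-30)*W = 30*W)
(1994 - 1972)/(j(-17, -23) + a(43)) = (1994 - 1972)/(18 + 30*43) = 22/(18 + 1290) = 22/1308 = 22*(1/1308) = 11/654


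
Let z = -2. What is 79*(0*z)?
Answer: 0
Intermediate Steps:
79*(0*z) = 79*(0*(-2)) = 79*0 = 0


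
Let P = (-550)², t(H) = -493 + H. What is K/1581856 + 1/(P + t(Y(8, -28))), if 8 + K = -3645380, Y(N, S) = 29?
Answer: -68814801757/29861091176 ≈ -2.3045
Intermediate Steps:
K = -3645388 (K = -8 - 3645380 = -3645388)
P = 302500
K/1581856 + 1/(P + t(Y(8, -28))) = -3645388/1581856 + 1/(302500 + (-493 + 29)) = -3645388*1/1581856 + 1/(302500 - 464) = -911347/395464 + 1/302036 = -68814801757/29861091176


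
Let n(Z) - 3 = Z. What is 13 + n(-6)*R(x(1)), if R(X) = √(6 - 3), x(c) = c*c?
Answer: 13 - 3*√3 ≈ 7.8038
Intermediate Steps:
n(Z) = 3 + Z
x(c) = c²
R(X) = √3
13 + n(-6)*R(x(1)) = 13 + (3 - 6)*√3 = 13 - 3*√3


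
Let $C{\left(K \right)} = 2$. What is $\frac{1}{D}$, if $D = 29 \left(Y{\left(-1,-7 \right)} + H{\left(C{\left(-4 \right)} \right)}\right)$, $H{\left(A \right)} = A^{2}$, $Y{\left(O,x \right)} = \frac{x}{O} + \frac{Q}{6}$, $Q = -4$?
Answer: $\frac{3}{899} \approx 0.003337$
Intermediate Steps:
$Y{\left(O,x \right)} = - \frac{2}{3} + \frac{x}{O}$ ($Y{\left(O,x \right)} = \frac{x}{O} - \frac{4}{6} = \frac{x}{O} - \frac{2}{3} = - \frac{2}{3} + \frac{x}{O}$)
$D = \frac{899}{3}$ ($D = 29 \left(\left(- \frac{2}{3} - \frac{7}{-1}\right) + 2^{2}\right) = 29 \left(\left(- \frac{2}{3} - -7\right) + 4\right) = 29 \left(\left(- \frac{2}{3} + 7\right) + 4\right) = 29 \left(\frac{19}{3} + 4\right) = 29 \cdot \frac{31}{3} = \frac{899}{3} \approx 299.67$)
$\frac{1}{D} = \frac{1}{\frac{899}{3}} = \frac{3}{899}$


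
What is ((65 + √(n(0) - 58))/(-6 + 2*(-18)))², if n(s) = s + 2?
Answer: 4169/1764 + 65*I*√14/441 ≈ 2.3634 + 0.55149*I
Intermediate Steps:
n(s) = 2 + s
((65 + √(n(0) - 58))/(-6 + 2*(-18)))² = ((65 + √((2 + 0) - 58))/(-6 + 2*(-18)))² = ((65 + √(2 - 58))/(-6 - 36))² = ((65 + √(-56))/(-42))² = ((65 + 2*I*√14)*(-1/42))² = (-65/42 - I*√14/21)²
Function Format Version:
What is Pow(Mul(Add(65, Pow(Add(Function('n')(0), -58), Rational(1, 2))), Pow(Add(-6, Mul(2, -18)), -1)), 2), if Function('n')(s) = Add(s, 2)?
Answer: Add(Rational(4169, 1764), Mul(Rational(65, 441), I, Pow(14, Rational(1, 2)))) ≈ Add(2.3634, Mul(0.55149, I))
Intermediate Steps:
Function('n')(s) = Add(2, s)
Pow(Mul(Add(65, Pow(Add(Function('n')(0), -58), Rational(1, 2))), Pow(Add(-6, Mul(2, -18)), -1)), 2) = Pow(Mul(Add(65, Pow(Add(Add(2, 0), -58), Rational(1, 2))), Pow(Add(-6, Mul(2, -18)), -1)), 2) = Pow(Mul(Add(65, Pow(Add(2, -58), Rational(1, 2))), Pow(Add(-6, -36), -1)), 2) = Pow(Mul(Add(65, Pow(-56, Rational(1, 2))), Pow(-42, -1)), 2) = Pow(Mul(Add(65, Mul(2, I, Pow(14, Rational(1, 2)))), Rational(-1, 42)), 2) = Pow(Add(Rational(-65, 42), Mul(Rational(-1, 21), I, Pow(14, Rational(1, 2)))), 2)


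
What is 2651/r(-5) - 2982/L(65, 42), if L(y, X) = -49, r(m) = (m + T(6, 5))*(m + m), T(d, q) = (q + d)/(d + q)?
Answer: 35597/280 ≈ 127.13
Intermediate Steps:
T(d, q) = 1 (T(d, q) = (d + q)/(d + q) = 1)
r(m) = 2*m*(1 + m) (r(m) = (m + 1)*(m + m) = (1 + m)*(2*m) = 2*m*(1 + m))
2651/r(-5) - 2982/L(65, 42) = 2651/((2*(-5)*(1 - 5))) - 2982/(-49) = 2651/((2*(-5)*(-4))) - 2982*(-1/49) = 2651/40 + 426/7 = 35597/280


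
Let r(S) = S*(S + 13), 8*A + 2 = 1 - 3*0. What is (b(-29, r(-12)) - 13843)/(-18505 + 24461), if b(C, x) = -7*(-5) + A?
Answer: -110465/47648 ≈ -2.3184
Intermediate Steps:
A = -⅛ (A = -¼ + (1 - 3*0)/8 = -¼ + (1 + 0)/8 = -¼ + (⅛)*1 = -¼ + ⅛ = -⅛ ≈ -0.12500)
r(S) = S*(13 + S)
b(C, x) = 279/8 (b(C, x) = -7*(-5) - ⅛ = 35 - ⅛ = 279/8)
(b(-29, r(-12)) - 13843)/(-18505 + 24461) = (279/8 - 13843)/(-18505 + 24461) = -110465/8/5956 = -110465/8*1/5956 = -110465/47648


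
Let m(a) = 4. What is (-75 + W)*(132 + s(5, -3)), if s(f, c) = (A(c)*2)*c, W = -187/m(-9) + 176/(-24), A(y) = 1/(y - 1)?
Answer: -137861/8 ≈ -17233.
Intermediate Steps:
A(y) = 1/(-1 + y)
W = -649/12 (W = -187/4 + 176/(-24) = -187*1/4 + 176*(-1/24) = -187/4 - 22/3 = -649/12 ≈ -54.083)
s(f, c) = 2*c/(-1 + c) (s(f, c) = (2/(-1 + c))*c = 2*c/(-1 + c))
(-75 + W)*(132 + s(5, -3)) = (-75 - 649/12)*(132 + 2*(-3)/(-1 - 3)) = -1549*(132 + 2*(-3)/(-4))/12 = -1549*(132 + 2*(-3)*(-1/4))/12 = -1549*(132 + 3/2)/12 = -1549/12*267/2 = -137861/8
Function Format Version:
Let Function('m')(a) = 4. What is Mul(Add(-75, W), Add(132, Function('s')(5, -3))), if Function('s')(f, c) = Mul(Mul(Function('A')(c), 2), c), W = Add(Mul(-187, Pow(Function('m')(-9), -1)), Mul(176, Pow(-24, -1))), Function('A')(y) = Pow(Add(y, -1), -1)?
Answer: Rational(-137861, 8) ≈ -17233.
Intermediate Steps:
Function('A')(y) = Pow(Add(-1, y), -1)
W = Rational(-649, 12) (W = Add(Mul(-187, Pow(4, -1)), Mul(176, Pow(-24, -1))) = Add(Mul(-187, Rational(1, 4)), Mul(176, Rational(-1, 24))) = Add(Rational(-187, 4), Rational(-22, 3)) = Rational(-649, 12) ≈ -54.083)
Function('s')(f, c) = Mul(2, c, Pow(Add(-1, c), -1)) (Function('s')(f, c) = Mul(Mul(Pow(Add(-1, c), -1), 2), c) = Mul(Mul(2, Pow(Add(-1, c), -1)), c) = Mul(2, c, Pow(Add(-1, c), -1)))
Mul(Add(-75, W), Add(132, Function('s')(5, -3))) = Mul(Add(-75, Rational(-649, 12)), Add(132, Mul(2, -3, Pow(Add(-1, -3), -1)))) = Mul(Rational(-1549, 12), Add(132, Mul(2, -3, Pow(-4, -1)))) = Mul(Rational(-1549, 12), Add(132, Mul(2, -3, Rational(-1, 4)))) = Mul(Rational(-1549, 12), Add(132, Rational(3, 2))) = Mul(Rational(-1549, 12), Rational(267, 2)) = Rational(-137861, 8)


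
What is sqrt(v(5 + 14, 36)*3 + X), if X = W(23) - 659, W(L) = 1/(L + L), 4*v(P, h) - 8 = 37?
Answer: I*sqrt(1322983)/46 ≈ 25.005*I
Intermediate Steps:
v(P, h) = 45/4 (v(P, h) = 2 + (1/4)*37 = 2 + 37/4 = 45/4)
W(L) = 1/(2*L)
X = -30313/46 (X = (1/2)/23 - 659 = (1/2)*(1/23) - 659 = 1/46 - 659 = -30313/46 ≈ -658.98)
sqrt(v(5 + 14, 36)*3 + X) = sqrt((45/4)*3 - 30313/46) = sqrt(135/4 - 30313/46) = sqrt(-57521/92) = I*sqrt(1322983)/46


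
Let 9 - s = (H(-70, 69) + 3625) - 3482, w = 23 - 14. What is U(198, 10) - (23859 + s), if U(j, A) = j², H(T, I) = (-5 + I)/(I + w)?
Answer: 603713/39 ≈ 15480.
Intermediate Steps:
w = 9
H(T, I) = (-5 + I)/(9 + I) (H(T, I) = (-5 + I)/(I + 9) = (-5 + I)/(9 + I))
s = -5258/39 (s = 9 - (((-5 + 69)/(9 + 69) + 3625) - 3482) = 9 - ((64/78 + 3625) - 3482) = 9 - (((1/78)*64 + 3625) - 3482) = 9 - ((32/39 + 3625) - 3482) = 9 - (141407/39 - 3482) = 9 - 1*5609/39 = 9 - 5609/39 = -5258/39 ≈ -134.82)
U(198, 10) - (23859 + s) = 198² - (23859 - 5258/39) = 39204 - 1*925243/39 = 39204 - 925243/39 = 603713/39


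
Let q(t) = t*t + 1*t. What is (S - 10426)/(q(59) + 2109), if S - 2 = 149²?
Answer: 11777/5649 ≈ 2.0848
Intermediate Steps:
S = 22203 (S = 2 + 149² = 2 + 22201 = 22203)
q(t) = t + t² (q(t) = t² + t = t + t²)
(S - 10426)/(q(59) + 2109) = (22203 - 10426)/(59*(1 + 59) + 2109) = 11777/(59*60 + 2109) = 11777/(3540 + 2109) = 11777/5649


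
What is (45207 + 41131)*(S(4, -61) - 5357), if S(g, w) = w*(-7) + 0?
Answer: -425646340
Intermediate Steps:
S(g, w) = -7*w (S(g, w) = -7*w + 0 = -7*w)
(45207 + 41131)*(S(4, -61) - 5357) = (45207 + 41131)*(-7*(-61) - 5357) = 86338*(427 - 5357) = 86338*(-4930) = -425646340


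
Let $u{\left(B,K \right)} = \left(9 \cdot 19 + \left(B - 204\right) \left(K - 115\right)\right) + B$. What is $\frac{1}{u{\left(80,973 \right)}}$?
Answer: $- \frac{1}{106141} \approx -9.4214 \cdot 10^{-6}$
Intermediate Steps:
$u{\left(B,K \right)} = 171 + B + \left(-204 + B\right) \left(-115 + K\right)$ ($u{\left(B,K \right)} = \left(171 + \left(-204 + B\right) \left(-115 + K\right)\right) + B = 171 + B + \left(-204 + B\right) \left(-115 + K\right)$)
$\frac{1}{u{\left(80,973 \right)}} = \frac{1}{23631 - 198492 - 9120 + 80 \cdot 973} = \frac{1}{23631 - 198492 - 9120 + 77840} = \frac{1}{-106141} = - \frac{1}{106141}$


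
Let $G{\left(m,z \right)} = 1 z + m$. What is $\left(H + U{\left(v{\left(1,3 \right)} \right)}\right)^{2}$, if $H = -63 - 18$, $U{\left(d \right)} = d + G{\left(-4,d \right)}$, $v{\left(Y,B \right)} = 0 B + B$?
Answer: $6241$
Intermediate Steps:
$v{\left(Y,B \right)} = B$ ($v{\left(Y,B \right)} = 0 + B = B$)
$G{\left(m,z \right)} = m + z$ ($G{\left(m,z \right)} = z + m = m + z$)
$U{\left(d \right)} = -4 + 2 d$ ($U{\left(d \right)} = d + \left(-4 + d\right) = -4 + 2 d$)
$H = -81$ ($H = -63 - 18 = -81$)
$\left(H + U{\left(v{\left(1,3 \right)} \right)}\right)^{2} = \left(-81 + \left(-4 + 2 \cdot 3\right)\right)^{2} = \left(-81 + \left(-4 + 6\right)\right)^{2} = \left(-81 + 2\right)^{2} = \left(-79\right)^{2} = 6241$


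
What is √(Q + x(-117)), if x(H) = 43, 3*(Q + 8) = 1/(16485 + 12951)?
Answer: √7581685793/14718 ≈ 5.9161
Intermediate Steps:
Q = -706463/88308 (Q = -8 + 1/(3*(16485 + 12951)) = -8 + (⅓)/29436 = -8 + (⅓)*(1/29436) = -8 + 1/88308 = -706463/88308 ≈ -8.0000)
√(Q + x(-117)) = √(-706463/88308 + 43) = √(3090781/88308) = √7581685793/14718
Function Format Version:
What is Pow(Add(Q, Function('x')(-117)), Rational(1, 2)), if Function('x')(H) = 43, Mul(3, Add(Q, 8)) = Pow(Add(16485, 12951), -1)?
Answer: Mul(Rational(1, 14718), Pow(7581685793, Rational(1, 2))) ≈ 5.9161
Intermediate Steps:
Q = Rational(-706463, 88308) (Q = Add(-8, Mul(Rational(1, 3), Pow(Add(16485, 12951), -1))) = Add(-8, Mul(Rational(1, 3), Pow(29436, -1))) = Add(-8, Mul(Rational(1, 3), Rational(1, 29436))) = Add(-8, Rational(1, 88308)) = Rational(-706463, 88308) ≈ -8.0000)
Pow(Add(Q, Function('x')(-117)), Rational(1, 2)) = Pow(Add(Rational(-706463, 88308), 43), Rational(1, 2)) = Pow(Rational(3090781, 88308), Rational(1, 2)) = Mul(Rational(1, 14718), Pow(7581685793, Rational(1, 2)))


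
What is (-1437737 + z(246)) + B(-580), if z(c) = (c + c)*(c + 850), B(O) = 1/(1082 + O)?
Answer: -451049509/502 ≈ -8.9851e+5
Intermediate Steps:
z(c) = 2*c*(850 + c) (z(c) = (2*c)*(850 + c) = 2*c*(850 + c))
(-1437737 + z(246)) + B(-580) = (-1437737 + 2*246*(850 + 246)) + 1/(1082 - 580) = (-1437737 + 2*246*1096) + 1/502 = (-1437737 + 539232) + 1/502 = -898505 + 1/502 = -451049509/502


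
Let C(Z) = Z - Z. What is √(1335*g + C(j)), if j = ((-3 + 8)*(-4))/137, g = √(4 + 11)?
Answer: 15^(¾)*√89 ≈ 71.906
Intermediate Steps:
g = √15 ≈ 3.8730
j = -20/137 (j = (5*(-4))*(1/137) = -20*1/137 = -20/137 ≈ -0.14599)
C(Z) = 0
√(1335*g + C(j)) = √(1335*√15 + 0) = √(1335*√15) = 15^(¾)*√89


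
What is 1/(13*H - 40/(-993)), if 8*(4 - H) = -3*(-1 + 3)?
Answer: 3972/245431 ≈ 0.016184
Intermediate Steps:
H = 19/4 (H = 4 - (-3)*(-1 + 3)/8 = 4 - (-3)*2/8 = 4 - ⅛*(-6) = 4 + ¾ = 19/4 ≈ 4.7500)
1/(13*H - 40/(-993)) = 1/(13*(19/4) - 40/(-993)) = 1/(247/4 - 40*(-1/993)) = 1/(247/4 + 40/993) = 1/(245431/3972) = 3972/245431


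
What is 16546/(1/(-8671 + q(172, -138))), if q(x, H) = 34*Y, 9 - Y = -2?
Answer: -137282162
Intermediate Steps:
Y = 11 (Y = 9 - 1*(-2) = 9 + 2 = 11)
q(x, H) = 374 (q(x, H) = 34*11 = 374)
16546/(1/(-8671 + q(172, -138))) = 16546/(1/(-8671 + 374)) = 16546/(1/(-8297)) = 16546/(-1/8297) = 16546*(-8297) = -137282162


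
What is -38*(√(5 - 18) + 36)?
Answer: -1368 - 38*I*√13 ≈ -1368.0 - 137.01*I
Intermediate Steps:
-38*(√(5 - 18) + 36) = -38*(√(-13) + 36) = -38*(I*√13 + 36) = -38*(36 + I*√13) = -1368 - 38*I*√13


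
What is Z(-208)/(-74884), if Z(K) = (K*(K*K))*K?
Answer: -467943424/18721 ≈ -24996.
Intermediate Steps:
Z(K) = K⁴ (Z(K) = (K*K²)*K = K³*K = K⁴)
Z(-208)/(-74884) = (-208)⁴/(-74884) = 1871773696*(-1/74884) = -467943424/18721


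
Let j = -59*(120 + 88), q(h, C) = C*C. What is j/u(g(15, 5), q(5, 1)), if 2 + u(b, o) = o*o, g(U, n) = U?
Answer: 12272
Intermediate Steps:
q(h, C) = C²
u(b, o) = -2 + o² (u(b, o) = -2 + o*o = -2 + o²)
j = -12272 (j = -59*208 = -12272)
j/u(g(15, 5), q(5, 1)) = -12272/(-2 + (1²)²) = -12272/(-2 + 1²) = -12272/(-2 + 1) = -12272/(-1) = -12272*(-1) = 12272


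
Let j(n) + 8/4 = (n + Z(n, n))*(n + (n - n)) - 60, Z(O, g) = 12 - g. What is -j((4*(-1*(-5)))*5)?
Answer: -1138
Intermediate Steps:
j(n) = -62 + 12*n (j(n) = -2 + ((n + (12 - n))*(n + (n - n)) - 60) = -2 + (12*(n + 0) - 60) = -2 + (12*n - 60) = -2 + (-60 + 12*n) = -62 + 12*n)
-j((4*(-1*(-5)))*5) = -(-62 + 12*((4*(-1*(-5)))*5)) = -(-62 + 12*((4*5)*5)) = -(-62 + 12*(20*5)) = -(-62 + 12*100) = -(-62 + 1200) = -1*1138 = -1138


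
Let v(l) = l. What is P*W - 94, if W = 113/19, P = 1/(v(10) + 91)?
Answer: -180273/1919 ≈ -93.941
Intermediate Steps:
P = 1/101 (P = 1/(10 + 91) = 1/101 ≈ 0.0099010)
W = 113/19 (W = 113*(1/19) = 113/19 ≈ 5.9474)
P*W - 94 = (1/101)*(113/19) - 94 = 113/1919 - 94 = -180273/1919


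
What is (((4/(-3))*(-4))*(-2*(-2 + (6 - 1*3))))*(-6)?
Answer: 64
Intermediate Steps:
(((4/(-3))*(-4))*(-2*(-2 + (6 - 1*3))))*(-6) = (((4*(-1/3))*(-4))*(-2*(-2 + (6 - 3))))*(-6) = ((-4/3*(-4))*(-2*(-2 + 3)))*(-6) = (16*(-2*1)/3)*(-6) = ((16/3)*(-2))*(-6) = -32/3*(-6) = 64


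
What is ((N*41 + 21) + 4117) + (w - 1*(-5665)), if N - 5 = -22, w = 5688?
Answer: 14794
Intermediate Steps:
N = -17 (N = 5 - 22 = -17)
((N*41 + 21) + 4117) + (w - 1*(-5665)) = ((-17*41 + 21) + 4117) + (5688 - 1*(-5665)) = ((-697 + 21) + 4117) + (5688 + 5665) = (-676 + 4117) + 11353 = 3441 + 11353 = 14794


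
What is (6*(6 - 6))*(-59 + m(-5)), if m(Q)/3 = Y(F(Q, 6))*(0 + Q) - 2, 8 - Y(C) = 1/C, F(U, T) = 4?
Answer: 0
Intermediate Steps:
Y(C) = 8 - 1/C
m(Q) = -6 + 93*Q/4 (m(Q) = 3*((8 - 1/4)*(0 + Q) - 2) = 3*((8 - 1*1/4)*Q - 2) = 3*((8 - 1/4)*Q - 2) = 3*(31*Q/4 - 2) = 3*(-2 + 31*Q/4) = -6 + 93*Q/4)
(6*(6 - 6))*(-59 + m(-5)) = (6*(6 - 6))*(-59 + (-6 + (93/4)*(-5))) = (6*0)*(-59 + (-6 - 465/4)) = 0*(-59 - 489/4) = 0*(-725/4) = 0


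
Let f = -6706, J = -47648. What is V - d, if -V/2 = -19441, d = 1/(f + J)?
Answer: 2113392229/54354 ≈ 38882.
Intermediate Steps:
d = -1/54354 (d = 1/(-6706 - 47648) = 1/(-54354) = -1/54354 ≈ -1.8398e-5)
V = 38882 (V = -2*(-19441) = 38882)
V - d = 38882 - 1*(-1/54354) = 38882 + 1/54354 = 2113392229/54354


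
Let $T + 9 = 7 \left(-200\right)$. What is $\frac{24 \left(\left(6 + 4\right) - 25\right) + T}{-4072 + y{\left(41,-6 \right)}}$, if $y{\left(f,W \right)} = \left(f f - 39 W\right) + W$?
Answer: $\frac{1769}{2163} \approx 0.81785$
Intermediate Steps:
$T = -1409$ ($T = -9 + 7 \left(-200\right) = -9 - 1400 = -1409$)
$y{\left(f,W \right)} = f^{2} - 38 W$ ($y{\left(f,W \right)} = \left(f^{2} - 39 W\right) + W = f^{2} - 38 W$)
$\frac{24 \left(\left(6 + 4\right) - 25\right) + T}{-4072 + y{\left(41,-6 \right)}} = \frac{24 \left(\left(6 + 4\right) - 25\right) - 1409}{-4072 - \left(-228 - 41^{2}\right)} = \frac{24 \left(10 - 25\right) - 1409}{-4072 + \left(1681 + 228\right)} = \frac{24 \left(-15\right) - 1409}{-4072 + 1909} = \frac{-360 - 1409}{-2163} = \left(-1769\right) \left(- \frac{1}{2163}\right) = \frac{1769}{2163}$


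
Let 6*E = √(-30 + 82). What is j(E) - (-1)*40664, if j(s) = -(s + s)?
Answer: 40664 - 2*√13/3 ≈ 40662.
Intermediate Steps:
E = √13/3 (E = √(-30 + 82)/6 = √52/6 = (2*√13)/6 = √13/3 ≈ 1.2019)
j(s) = -2*s
j(E) - (-1)*40664 = -2*√13/3 - (-1)*40664 = -2*√13/3 - 1*(-40664) = -2*√13/3 + 40664 = 40664 - 2*√13/3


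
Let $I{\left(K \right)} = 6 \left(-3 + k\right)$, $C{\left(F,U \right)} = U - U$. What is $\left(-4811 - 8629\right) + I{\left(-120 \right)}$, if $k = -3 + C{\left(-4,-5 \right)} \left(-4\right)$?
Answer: $-13476$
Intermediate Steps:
$C{\left(F,U \right)} = 0$
$k = -3$ ($k = -3 + 0 \left(-4\right) = -3 + 0 = -3$)
$I{\left(K \right)} = -36$ ($I{\left(K \right)} = 6 \left(-3 - 3\right) = 6 \left(-6\right) = -36$)
$\left(-4811 - 8629\right) + I{\left(-120 \right)} = \left(-4811 - 8629\right) - 36 = -13440 - 36 = -13476$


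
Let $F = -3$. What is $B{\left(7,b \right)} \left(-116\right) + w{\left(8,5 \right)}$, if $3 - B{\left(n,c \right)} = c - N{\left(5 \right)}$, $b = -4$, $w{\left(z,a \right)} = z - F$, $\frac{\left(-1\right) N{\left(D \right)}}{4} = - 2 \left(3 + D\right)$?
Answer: $-8225$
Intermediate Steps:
$N{\left(D \right)} = 24 + 8 D$ ($N{\left(D \right)} = - 4 \left(- 2 \left(3 + D\right)\right) = - 4 \left(-6 - 2 D\right) = 24 + 8 D$)
$w{\left(z,a \right)} = 3 + z$ ($w{\left(z,a \right)} = z - -3 = z + 3 = 3 + z$)
$B{\left(n,c \right)} = 67 - c$ ($B{\left(n,c \right)} = 3 - \left(c - \left(24 + 8 \cdot 5\right)\right) = 3 - \left(c - \left(24 + 40\right)\right) = 3 - \left(c - 64\right) = 3 - \left(-64 + c\right) = 67 - c$)
$B{\left(7,b \right)} \left(-116\right) + w{\left(8,5 \right)} = \left(67 - -4\right) \left(-116\right) + \left(3 + 8\right) = \left(67 + 4\right) \left(-116\right) + 11 = 71 \left(-116\right) + 11 = -8236 + 11 = -8225$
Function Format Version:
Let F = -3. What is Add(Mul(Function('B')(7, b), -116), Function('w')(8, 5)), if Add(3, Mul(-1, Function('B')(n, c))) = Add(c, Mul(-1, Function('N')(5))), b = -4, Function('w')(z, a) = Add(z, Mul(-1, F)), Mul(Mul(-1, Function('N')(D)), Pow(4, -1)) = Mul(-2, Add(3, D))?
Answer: -8225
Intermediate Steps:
Function('N')(D) = Add(24, Mul(8, D)) (Function('N')(D) = Mul(-4, Mul(-2, Add(3, D))) = Mul(-4, Add(-6, Mul(-2, D))) = Add(24, Mul(8, D)))
Function('w')(z, a) = Add(3, z) (Function('w')(z, a) = Add(z, Mul(-1, -3)) = Add(z, 3) = Add(3, z))
Function('B')(n, c) = Add(67, Mul(-1, c)) (Function('B')(n, c) = Add(3, Mul(-1, Add(c, Mul(-1, Add(24, Mul(8, 5)))))) = Add(3, Mul(-1, Add(c, Mul(-1, Add(24, 40))))) = Add(3, Mul(-1, Add(c, Mul(-1, 64)))) = Add(3, Mul(-1, Add(c, -64))) = Add(3, Mul(-1, Add(-64, c))) = Add(3, Add(64, Mul(-1, c))) = Add(67, Mul(-1, c)))
Add(Mul(Function('B')(7, b), -116), Function('w')(8, 5)) = Add(Mul(Add(67, Mul(-1, -4)), -116), Add(3, 8)) = Add(Mul(Add(67, 4), -116), 11) = Add(Mul(71, -116), 11) = Add(-8236, 11) = -8225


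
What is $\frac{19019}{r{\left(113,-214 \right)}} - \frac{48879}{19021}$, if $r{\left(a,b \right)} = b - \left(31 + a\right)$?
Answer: $- \frac{379259081}{6809518} \approx -55.695$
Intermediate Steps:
$r{\left(a,b \right)} = -31 + b - a$ ($r{\left(a,b \right)} = b - \left(31 + a\right) = -31 + b - a$)
$\frac{19019}{r{\left(113,-214 \right)}} - \frac{48879}{19021} = \frac{19019}{-31 - 214 - 113} - \frac{48879}{19021} = \frac{19019}{-358} - \frac{48879}{19021} = 19019 \left(- \frac{1}{358}\right) - \frac{48879}{19021} = - \frac{19019}{358} - \frac{48879}{19021} = - \frac{379259081}{6809518}$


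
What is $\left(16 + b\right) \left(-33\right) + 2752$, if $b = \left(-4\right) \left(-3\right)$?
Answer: $1828$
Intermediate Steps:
$b = 12$
$\left(16 + b\right) \left(-33\right) + 2752 = \left(16 + 12\right) \left(-33\right) + 2752 = 28 \left(-33\right) + 2752 = -924 + 2752 = 1828$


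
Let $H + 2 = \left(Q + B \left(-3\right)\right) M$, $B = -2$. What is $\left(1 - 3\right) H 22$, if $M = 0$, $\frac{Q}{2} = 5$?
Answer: $88$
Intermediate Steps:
$Q = 10$ ($Q = 2 \cdot 5 = 10$)
$H = -2$ ($H = -2 + \left(10 - -6\right) 0 = -2 + \left(10 + 6\right) 0 = -2 + 16 \cdot 0 = -2 + 0 = -2$)
$\left(1 - 3\right) H 22 = \left(1 - 3\right) \left(-2\right) 22 = \left(-2\right) \left(-2\right) 22 = 4 \cdot 22 = 88$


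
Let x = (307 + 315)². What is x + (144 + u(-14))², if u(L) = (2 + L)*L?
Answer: 484228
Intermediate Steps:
x = 386884 (x = 622² = 386884)
u(L) = L*(2 + L)
x + (144 + u(-14))² = 386884 + (144 - 14*(2 - 14))² = 386884 + (144 - 14*(-12))² = 386884 + (144 + 168)² = 386884 + 312² = 386884 + 97344 = 484228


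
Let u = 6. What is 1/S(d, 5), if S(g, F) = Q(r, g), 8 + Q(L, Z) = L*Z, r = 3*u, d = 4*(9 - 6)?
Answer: 1/208 ≈ 0.0048077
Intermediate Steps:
d = 12 (d = 4*3 = 12)
r = 18 (r = 3*6 = 18)
Q(L, Z) = -8 + L*Z
S(g, F) = -8 + 18*g
1/S(d, 5) = 1/(-8 + 18*12) = 1/(-8 + 216) = 1/208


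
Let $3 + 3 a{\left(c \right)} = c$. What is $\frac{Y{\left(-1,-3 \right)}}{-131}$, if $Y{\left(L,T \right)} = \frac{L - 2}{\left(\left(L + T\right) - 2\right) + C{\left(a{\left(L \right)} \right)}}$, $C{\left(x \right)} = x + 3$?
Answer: $- \frac{9}{1703} \approx -0.0052848$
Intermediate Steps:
$a{\left(c \right)} = -1 + \frac{c}{3}$
$C{\left(x \right)} = 3 + x$
$Y{\left(L,T \right)} = \frac{-2 + L}{T + \frac{4 L}{3}}$ ($Y{\left(L,T \right)} = \frac{L - 2}{\left(\left(L + T\right) - 2\right) + \left(3 + \left(-1 + \frac{L}{3}\right)\right)} = \frac{-2 + L}{\left(-2 + L + T\right) + \left(2 + \frac{L}{3}\right)} = \frac{-2 + L}{T + \frac{4 L}{3}}$)
$\frac{Y{\left(-1,-3 \right)}}{-131} = \frac{3 \frac{1}{3 \left(-3\right) + 4 \left(-1\right)} \left(-2 - 1\right)}{-131} = 3 \frac{1}{-9 - 4} \left(-3\right) \left(- \frac{1}{131}\right) = 3 \frac{1}{-13} \left(-3\right) \left(- \frac{1}{131}\right) = 3 \left(- \frac{1}{13}\right) \left(-3\right) \left(- \frac{1}{131}\right) = \frac{9}{13} \left(- \frac{1}{131}\right) = - \frac{9}{1703}$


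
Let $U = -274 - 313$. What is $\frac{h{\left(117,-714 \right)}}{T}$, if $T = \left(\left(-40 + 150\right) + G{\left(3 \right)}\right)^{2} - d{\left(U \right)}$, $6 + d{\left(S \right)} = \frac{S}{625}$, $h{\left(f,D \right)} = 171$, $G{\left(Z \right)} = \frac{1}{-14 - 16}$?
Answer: $\frac{3847500}{272241157} \approx 0.014133$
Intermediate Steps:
$G{\left(Z \right)} = - \frac{1}{30}$ ($G{\left(Z \right)} = \frac{1}{-30} = - \frac{1}{30}$)
$U = -587$
$d{\left(S \right)} = -6 + \frac{S}{625}$
$T = \frac{272241157}{22500}$ ($T = \left(\left(-40 + 150\right) - \frac{1}{30}\right)^{2} - \left(-6 + \frac{1}{625} \left(-587\right)\right) = \left(110 - \frac{1}{30}\right)^{2} - \left(-6 - \frac{587}{625}\right) = \left(\frac{3299}{30}\right)^{2} - - \frac{4337}{625} = \frac{10883401}{900} + \frac{4337}{625} = \frac{272241157}{22500} \approx 12100.0$)
$\frac{h{\left(117,-714 \right)}}{T} = \frac{171}{\frac{272241157}{22500}} = 171 \cdot \frac{22500}{272241157} = \frac{3847500}{272241157}$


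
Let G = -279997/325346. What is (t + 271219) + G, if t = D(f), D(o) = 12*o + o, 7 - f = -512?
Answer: 90434846239/325346 ≈ 2.7797e+5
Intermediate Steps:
f = 519 (f = 7 - 1*(-512) = 7 + 512 = 519)
D(o) = 13*o
t = 6747 (t = 13*519 = 6747)
G = -279997/325346 (G = -279997*1/325346 = -279997/325346 ≈ -0.86061)
(t + 271219) + G = (6747 + 271219) - 279997/325346 = 277966 - 279997/325346 = 90434846239/325346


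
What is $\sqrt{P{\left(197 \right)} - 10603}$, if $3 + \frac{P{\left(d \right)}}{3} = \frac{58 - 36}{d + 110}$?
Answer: $\frac{i \sqrt{1000150126}}{307} \approx 103.01 i$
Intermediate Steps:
$P{\left(d \right)} = -9 + \frac{66}{110 + d}$ ($P{\left(d \right)} = -9 + 3 \frac{58 - 36}{d + 110} = -9 + 3 \frac{22}{110 + d} = -9 + \frac{66}{110 + d}$)
$\sqrt{P{\left(197 \right)} - 10603} = \sqrt{\frac{3 \left(-308 - 591\right)}{110 + 197} - 10603} = \sqrt{\frac{3 \left(-308 - 591\right)}{307} - 10603} = \sqrt{3 \cdot \frac{1}{307} \left(-899\right) - 10603} = \sqrt{- \frac{2697}{307} - 10603} = \sqrt{- \frac{3257818}{307}} = \frac{i \sqrt{1000150126}}{307}$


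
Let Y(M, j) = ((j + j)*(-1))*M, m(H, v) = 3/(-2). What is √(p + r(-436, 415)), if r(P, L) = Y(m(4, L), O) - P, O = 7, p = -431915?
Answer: I*√431458 ≈ 656.85*I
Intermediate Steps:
m(H, v) = -3/2 (m(H, v) = 3*(-½) = -3/2)
Y(M, j) = -2*M*j (Y(M, j) = ((2*j)*(-1))*M = (-2*j)*M = -2*M*j)
r(P, L) = 21 - P (r(P, L) = -2*(-3/2)*7 - P = 21 - P)
√(p + r(-436, 415)) = √(-431915 + (21 - 1*(-436))) = √(-431915 + (21 + 436)) = √(-431915 + 457) = √(-431458) = I*√431458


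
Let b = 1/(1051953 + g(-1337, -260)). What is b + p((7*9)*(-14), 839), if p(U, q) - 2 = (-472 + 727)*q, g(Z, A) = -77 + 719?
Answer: 225199542466/1052595 ≈ 2.1395e+5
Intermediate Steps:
g(Z, A) = 642
b = 1/1052595 (b = 1/(1051953 + 642) = 1/1052595 ≈ 9.5003e-7)
p(U, q) = 2 + 255*q (p(U, q) = 2 + (-472 + 727)*q = 2 + 255*q)
b + p((7*9)*(-14), 839) = 1/1052595 + (2 + 255*839) = 1/1052595 + (2 + 213945) = 1/1052595 + 213947 = 225199542466/1052595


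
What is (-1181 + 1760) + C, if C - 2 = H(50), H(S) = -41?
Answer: 540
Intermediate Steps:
C = -39 (C = 2 - 41 = -39)
(-1181 + 1760) + C = (-1181 + 1760) - 39 = 579 - 39 = 540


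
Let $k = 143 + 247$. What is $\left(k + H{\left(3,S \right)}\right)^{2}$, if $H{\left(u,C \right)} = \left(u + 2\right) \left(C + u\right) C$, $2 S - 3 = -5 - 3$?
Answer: $\frac{2356225}{16} \approx 1.4726 \cdot 10^{5}$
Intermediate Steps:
$k = 390$
$S = - \frac{5}{2}$ ($S = \frac{3}{2} + \frac{-5 - 3}{2} = \frac{3}{2} + \frac{1}{2} \left(-8\right) = \frac{3}{2} - 4 = - \frac{5}{2} \approx -2.5$)
$H{\left(u,C \right)} = C \left(2 + u\right) \left(C + u\right)$ ($H{\left(u,C \right)} = \left(2 + u\right) \left(C + u\right) C = C \left(2 + u\right) \left(C + u\right)$)
$\left(k + H{\left(3,S \right)}\right)^{2} = \left(390 - \frac{5 \left(3^{2} + 2 \left(- \frac{5}{2}\right) + 2 \cdot 3 - \frac{15}{2}\right)}{2}\right)^{2} = \left(390 - \frac{5 \left(9 - 5 + 6 - \frac{15}{2}\right)}{2}\right)^{2} = \left(390 - \frac{25}{4}\right)^{2} = \left(\frac{1535}{4}\right)^{2} = \frac{2356225}{16}$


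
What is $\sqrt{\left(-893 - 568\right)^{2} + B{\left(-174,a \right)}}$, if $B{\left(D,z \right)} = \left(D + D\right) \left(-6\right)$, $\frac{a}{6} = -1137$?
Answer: $3 \sqrt{237401} \approx 1461.7$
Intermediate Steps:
$a = -6822$ ($a = 6 \left(-1137\right) = -6822$)
$B{\left(D,z \right)} = - 12 D$ ($B{\left(D,z \right)} = 2 D \left(-6\right) = - 12 D$)
$\sqrt{\left(-893 - 568\right)^{2} + B{\left(-174,a \right)}} = \sqrt{\left(-893 - 568\right)^{2} - -2088} = \sqrt{\left(-1461\right)^{2} + 2088} = \sqrt{2134521 + 2088} = \sqrt{2136609} = 3 \sqrt{237401}$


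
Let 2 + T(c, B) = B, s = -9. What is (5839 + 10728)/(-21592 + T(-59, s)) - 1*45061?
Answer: -973469350/21603 ≈ -45062.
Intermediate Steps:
T(c, B) = -2 + B
(5839 + 10728)/(-21592 + T(-59, s)) - 1*45061 = (5839 + 10728)/(-21592 + (-2 - 9)) - 1*45061 = 16567/(-21592 - 11) - 45061 = 16567/(-21603) - 45061 = 16567*(-1/21603) - 45061 = -16567/21603 - 45061 = -973469350/21603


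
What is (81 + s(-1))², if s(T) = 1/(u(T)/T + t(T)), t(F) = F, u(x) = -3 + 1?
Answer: 6724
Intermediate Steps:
u(x) = -2
s(T) = 1/(T - 2/T) (s(T) = 1/(-2/T + T) = 1/(T - 2/T))
(81 + s(-1))² = (81 - 1/(-2 + (-1)²))² = (81 - 1/(-2 + 1))² = (81 - 1/(-1))² = (81 - 1*(-1))² = (81 + 1)² = 82² = 6724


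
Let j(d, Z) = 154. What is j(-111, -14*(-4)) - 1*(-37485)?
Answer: 37639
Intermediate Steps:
j(-111, -14*(-4)) - 1*(-37485) = 154 - 1*(-37485) = 154 + 37485 = 37639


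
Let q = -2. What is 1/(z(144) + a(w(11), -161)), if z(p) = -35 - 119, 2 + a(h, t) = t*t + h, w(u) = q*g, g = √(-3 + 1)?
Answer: 25765/663835233 + 2*I*√2/663835233 ≈ 3.8812e-5 + 4.2607e-9*I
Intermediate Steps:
g = I*√2 (g = √(-2) = I*√2 ≈ 1.4142*I)
w(u) = -2*I*√2
a(h, t) = -2 + h + t² (a(h, t) = -2 + (t*t + h) = -2 + (t² + h) = -2 + (h + t²) = -2 + h + t²)
z(p) = -154
1/(z(144) + a(w(11), -161)) = 1/(-154 + (-2 - 2*I*√2 + (-161)²)) = 1/(-154 + (-2 - 2*I*√2 + 25921)) = 1/(-154 + (25919 - 2*I*√2)) = 1/(25765 - 2*I*√2)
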